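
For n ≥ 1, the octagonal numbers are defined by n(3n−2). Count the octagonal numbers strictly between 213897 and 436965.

The n-th octagonal number is n(3n−2).
Smallest index with value > 213897: n = 268 (giving 214936).
Largest index with value < 436965: n = 381 (giving 434721).
Indices 268 through 381: 114 terms.

114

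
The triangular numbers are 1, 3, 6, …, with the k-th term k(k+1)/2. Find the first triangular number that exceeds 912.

946

Solve n(n+1)/2 > 912 for integer n.
The largest n with value ≤ 912 is 42 (since 903 ≤ 912 < 946), so the first above is n = 43, value 946.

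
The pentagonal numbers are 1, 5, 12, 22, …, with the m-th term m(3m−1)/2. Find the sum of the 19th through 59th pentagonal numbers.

Σ i(3i−1)/2 = (3Σi² − Σi) / 2 over i = 19..59.
Σi = 1770 − 171 = 1599 and Σi² = 70210 − 2109 = 68101.
(3·68101 − 1·1599) / 2 = 202704/2 = 101352.

101352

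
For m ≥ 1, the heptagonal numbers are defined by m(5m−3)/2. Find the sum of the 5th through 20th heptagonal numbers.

Σ i(5i−3)/2 = (5Σi² − 3Σi) / 2 over i = 5..20.
Σi = 210 − 10 = 200 and Σi² = 2870 − 30 = 2840.
(5·2840 − 3·200) / 2 = 13600/2 = 6800.

6800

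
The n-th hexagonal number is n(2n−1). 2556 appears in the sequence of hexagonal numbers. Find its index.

Set n(2n−1) = 2556, giving 2n² − n − 2556 = 0.
So n = (1 + 143) / 4 = 144/4 = 36.
Check: 36·(2·36 − 1) = 2556. ✓

36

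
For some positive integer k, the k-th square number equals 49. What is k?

7

We need n² = 49, so n = √49 = 7.
Check: 7² = 49. ✓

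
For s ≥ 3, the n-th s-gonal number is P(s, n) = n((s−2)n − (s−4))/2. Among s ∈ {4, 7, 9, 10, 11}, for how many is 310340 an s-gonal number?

s = 4: P(4, 557) = 310249 and P(4, 558) = 311364; 310340 is not s-gonal.
s = 7: P(7, 352) = 309232 and P(7, 353) = 310993; 310340 is not s-gonal.
s = 9: P(9, 298) = 310069 and P(9, 299) = 312156; 310340 is not s-gonal.
s = 10: P(10, 278) = 308302 and P(10, 279) = 310527; 310340 is not s-gonal.
s = 11: P(11, 263) = 310340. ✓
Hits: s ∈ {11} → 1.

1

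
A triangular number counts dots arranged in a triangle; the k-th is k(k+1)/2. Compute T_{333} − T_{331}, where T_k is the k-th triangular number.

333·334/2 = 55611 and 331·332/2 = 54946.
Difference: 55611 − 54946 = 665.

665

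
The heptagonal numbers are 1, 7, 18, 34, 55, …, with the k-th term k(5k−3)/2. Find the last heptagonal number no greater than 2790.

2673

Solve n(5n−3)/2 ≤ 2790 for integer n.
n = 33 gives 2673 ≤ 2790, while n = 34 gives 2839 > 2790; so the answer is 2673.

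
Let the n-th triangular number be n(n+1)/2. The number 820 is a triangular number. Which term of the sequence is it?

Set n(n+1)/2 = 820, giving n² + n − 1640 = 0.
The discriminant is 1 + 8·820 = 6561, and √6561 = 81.
So n = (-1 + 81) / 2 = 80/2 = 40.

40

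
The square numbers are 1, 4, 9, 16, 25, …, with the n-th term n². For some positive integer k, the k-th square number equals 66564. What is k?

We need n² = 66564, so n = √66564 = 258.

258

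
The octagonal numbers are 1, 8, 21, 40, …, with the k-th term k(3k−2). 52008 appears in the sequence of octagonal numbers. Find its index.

132

Set n(3n−2) = 52008, giving 3n² − 2n − 52008 = 0.
The discriminant is 4 + 12·52008 = 624100, and √624100 = 790.
So n = (2 + 790) / 6 = 792/6 = 132.
Check: 132·(3·132 − 2) = 52008. ✓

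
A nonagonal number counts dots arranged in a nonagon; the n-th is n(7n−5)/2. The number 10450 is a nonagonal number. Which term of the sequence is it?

55

Set n(7n−5)/2 = 10450, giving 7n² − 5n − 20900 = 0.
So n = (5 + 765) / 14 = 770/14 = 55.
Check: 55·(7·55 − 5)/2 = 10450. ✓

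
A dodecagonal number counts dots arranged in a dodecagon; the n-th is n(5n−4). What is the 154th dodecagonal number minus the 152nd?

3052

154·(5·154 − 4) = 117964 and 152·(5·152 − 4) = 114912.
Difference: 117964 − 114912 = 3052.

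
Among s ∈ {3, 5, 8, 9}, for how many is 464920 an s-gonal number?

1

s = 3: P(3, 963) = 464166 and P(3, 964) = 465130; 464920 is not s-gonal.
s = 5: P(5, 556) = 463426 and P(5, 557) = 465095; 464920 is not s-gonal.
s = 8: P(8, 394) = 464920. ✓
s = 9: P(9, 364) = 462826 and P(9, 365) = 465375; 464920 is not s-gonal.
Hits: s ∈ {8} → 1.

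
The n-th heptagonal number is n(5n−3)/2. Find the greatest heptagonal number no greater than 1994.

1918

Solve n(5n−3)/2 ≤ 1994 for integer n.
n = 28 gives 1918 ≤ 1994, while n = 29 gives 2059 > 1994; so the answer is 1918.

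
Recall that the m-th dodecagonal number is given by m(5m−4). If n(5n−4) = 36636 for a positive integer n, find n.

86

Set n(5n−4) = 36636, giving 5n² − 4n − 36636 = 0.
The discriminant is 16 + 20·36636 = 732736, and √732736 = 856.
So n = (4 + 856) / 10 = 860/10 = 86.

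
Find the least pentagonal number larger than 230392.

231477

Solve n(3n−1)/2 > 230392 for integer n.
The largest n with value ≤ 230392 is 392 (since 230300 ≤ 230392 < 231477), so the first above is n = 393, value 231477.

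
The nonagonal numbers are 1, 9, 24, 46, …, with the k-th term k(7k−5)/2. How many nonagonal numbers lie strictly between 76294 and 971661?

The n-th nonagonal number is n(7n−5)/2.
Smallest index with value > 76294: n = 149 (giving 77331).
Largest index with value < 971661: n = 527 (giving 970734).
Indices 149 through 527: 379 terms.

379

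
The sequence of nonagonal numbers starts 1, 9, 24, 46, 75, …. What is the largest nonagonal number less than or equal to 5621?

5500

Solve n(7n−5)/2 ≤ 5621 for integer n.
n = 40 gives 5500 ≤ 5621, while n = 41 gives 5781 > 5621; so the answer is 5500.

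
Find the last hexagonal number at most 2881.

Solve n(2n−1) ≤ 2881 for integer n.
n = 38 gives 2850 ≤ 2881, while n = 39 gives 3003 > 2881; so the answer is 2850.

2850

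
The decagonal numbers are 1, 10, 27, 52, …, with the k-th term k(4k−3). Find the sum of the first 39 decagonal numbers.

Σ i(4i−3) = 4Σi² − 3Σi over i = 1..39.
Σi = 780 and Σi² = 20540.
4·20540 − 3·780 = 79820.

79820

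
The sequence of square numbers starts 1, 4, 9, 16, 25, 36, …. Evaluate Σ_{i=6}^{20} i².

Σ_{i=6}^{20} i² = 2870 − 55 = 2815.

2815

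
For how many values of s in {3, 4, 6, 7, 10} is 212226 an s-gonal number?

s = 3: P(3, 651) = 212226. ✓
s = 4: P(4, 460) = 211600 and P(4, 461) = 212521; 212226 is not s-gonal.
s = 6: P(6, 326) = 212226. ✓
s = 7: P(7, 291) = 211266 and P(7, 292) = 212722; 212226 is not s-gonal.
s = 10: P(10, 230) = 210910 and P(10, 231) = 212751; 212226 is not s-gonal.
Hits: s ∈ {3, 6} → 2.

2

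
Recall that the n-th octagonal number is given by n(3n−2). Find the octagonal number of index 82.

82·(3·82 − 2) = 82·244 = 20008.

20008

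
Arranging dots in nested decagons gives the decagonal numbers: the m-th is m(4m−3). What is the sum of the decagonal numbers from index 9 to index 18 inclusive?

7215

Σ i(4i−3) = 4Σi² − 3Σi over i = 9..18.
Σi = 171 − 36 = 135 and Σi² = 2109 − 204 = 1905.
4·1905 − 3·135 = 7215.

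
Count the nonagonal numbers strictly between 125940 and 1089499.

368

The n-th nonagonal number is n(7n−5)/2.
Smallest index with value > 125940: n = 191 (giving 127206).
Largest index with value < 1089499: n = 558 (giving 1088379).
Indices 191 through 558: 368 terms.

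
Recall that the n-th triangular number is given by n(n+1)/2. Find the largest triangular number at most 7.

6

Solve n(n+1)/2 ≤ 7 for integer n.
n = 3 gives 6 ≤ 7, while n = 4 gives 10 > 7; so the answer is 6.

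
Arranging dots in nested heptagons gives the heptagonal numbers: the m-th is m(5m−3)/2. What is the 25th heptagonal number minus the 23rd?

25·(5·25 − 3)/2 = 1525 and 23·(5·23 − 3)/2 = 1288.
Difference: 1525 − 1288 = 237.

237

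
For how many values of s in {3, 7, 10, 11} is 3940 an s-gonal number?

1

s = 3: P(3, 88) = 3916 and P(3, 89) = 4005; 3940 is not s-gonal.
s = 7: P(7, 40) = 3940. ✓
s = 10: P(10, 31) = 3751 and P(10, 32) = 4000; 3940 is not s-gonal.
s = 11: P(11, 29) = 3683 and P(11, 30) = 3945; 3940 is not s-gonal.
Hits: s ∈ {7} → 1.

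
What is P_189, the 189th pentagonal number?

The 189th pentagonal number is n(3n−1)/2 with n = 189.
189·(3·189 − 1)/2 = 189·566/2 = 189·283 = 53487.

53487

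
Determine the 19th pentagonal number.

The 19th pentagonal number is n(3n−1)/2 with n = 19.
19·(3·19 − 1)/2 = 19·56/2 = 19·28 = 532.

532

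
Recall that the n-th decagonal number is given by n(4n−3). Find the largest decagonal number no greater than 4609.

Solve n(4n−3) ≤ 4609 for integer n.
n = 34 gives 4522 ≤ 4609, while n = 35 gives 4795 > 4609; so the answer is 4522.

4522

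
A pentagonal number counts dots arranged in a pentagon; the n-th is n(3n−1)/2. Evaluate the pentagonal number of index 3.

3·(3·3 − 1)/2 = 3·8/2 = 3·4 = 12.

12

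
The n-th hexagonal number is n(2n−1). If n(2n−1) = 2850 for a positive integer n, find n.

38

Set n(2n−1) = 2850, giving 2n² − n − 2850 = 0.
So n = (1 + 151) / 4 = 152/4 = 38.
Check: 38·(2·38 − 1) = 2850. ✓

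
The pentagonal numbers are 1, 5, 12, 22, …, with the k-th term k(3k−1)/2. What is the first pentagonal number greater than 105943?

106001

Solve n(3n−1)/2 > 105943 for integer n.
The largest n with value ≤ 105943 is 265 (since 105205 ≤ 105943 < 106001), so the first above is n = 266, value 106001.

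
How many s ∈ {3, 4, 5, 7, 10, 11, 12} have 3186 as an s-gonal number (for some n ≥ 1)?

2

s = 3: P(3, 79) = 3160 and P(3, 80) = 3240; 3186 is not s-gonal.
s = 4: P(4, 56) = 3136 and P(4, 57) = 3249; 3186 is not s-gonal.
s = 5: P(5, 46) = 3151 and P(5, 47) = 3290; 3186 is not s-gonal.
s = 7: P(7, 36) = 3186. ✓
s = 10: P(10, 28) = 3052 and P(10, 29) = 3277; 3186 is not s-gonal.
s = 11: P(11, 27) = 3186. ✓
s = 12: P(12, 25) = 3025 and P(12, 26) = 3276; 3186 is not s-gonal.
Hits: s ∈ {7, 11} → 2.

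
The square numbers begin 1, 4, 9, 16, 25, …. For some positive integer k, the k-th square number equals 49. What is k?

7

We need n² = 49, so n = √49 = 7.
Check: 7² = 49. ✓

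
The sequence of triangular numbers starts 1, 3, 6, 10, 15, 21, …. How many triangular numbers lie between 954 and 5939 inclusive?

65

The n-th triangular number is n(n+1)/2.
Smallest index with value ≥ 954: n = 44 (giving 990).
Largest index with value ≤ 5939: n = 108 (giving 5886).
Indices 44 through 108: 65 terms.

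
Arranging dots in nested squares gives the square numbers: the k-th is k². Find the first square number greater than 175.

196

Solve n² > 175 for integer n.
The largest n with value ≤ 175 is 13 (since 169 ≤ 175 < 196), so the first above is n = 14, value 196.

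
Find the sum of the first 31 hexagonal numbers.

20336

Σ i(2i−1) = 2Σi² − Σi over i = 1..31.
Σi = 496 and Σi² = 10416.
2·10416 − 1·496 = 20336.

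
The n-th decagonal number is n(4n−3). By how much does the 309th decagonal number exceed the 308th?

Consecutive decagonal numbers differ by 8n − 7: here 8·309 − 7 = 2465.

2465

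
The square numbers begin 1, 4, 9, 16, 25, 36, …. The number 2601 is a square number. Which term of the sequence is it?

51

We need n² = 2601, so n = √2601 = 51.
Check: 51² = 2601. ✓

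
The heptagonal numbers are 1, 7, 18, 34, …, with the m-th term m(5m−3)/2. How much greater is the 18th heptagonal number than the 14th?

314

18·(5·18 − 3)/2 = 783 and 14·(5·14 − 3)/2 = 469.
Difference: 783 − 469 = 314.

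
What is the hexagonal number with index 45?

The 45th hexagonal number is n(2n−1) with n = 45.
45·(2·45 − 1) = 45·89 = 4005.

4005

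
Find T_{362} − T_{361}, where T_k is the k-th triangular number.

362

Consecutive triangular numbers differ by n: T_{362} − T_{361} = 362.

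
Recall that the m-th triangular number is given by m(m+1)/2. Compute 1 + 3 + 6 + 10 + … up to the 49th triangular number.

Σ i(i+1)/2 = (Σi² + Σi) / 2 over i = 1..49.
Σi = 1225 and Σi² = 40425.
(1·40425 + 1·1225) / 2 = 41650/2 = 20825.

20825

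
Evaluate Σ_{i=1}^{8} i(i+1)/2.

Σ i(i+1)/2 = (Σi² + Σi) / 2 over i = 1..8.
Σi = 36 and Σi² = 204.
(1·204 + 1·36) / 2 = 240/2 = 120.

120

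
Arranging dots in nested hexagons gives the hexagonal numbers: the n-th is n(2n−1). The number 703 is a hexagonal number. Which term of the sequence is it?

Set n(2n−1) = 703, giving 2n² − n − 703 = 0.
So n = (1 + 75) / 4 = 76/4 = 19.
Check: 19·(2·19 − 1) = 703. ✓

19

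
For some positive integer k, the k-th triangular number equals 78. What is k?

12

Set n(n+1)/2 = 78, giving n² + n − 156 = 0.
The discriminant is 1 + 8·78 = 625, and √625 = 25.
So n = (-1 + 25) / 2 = 24/2 = 12.
Check: 12·13/2 = 78. ✓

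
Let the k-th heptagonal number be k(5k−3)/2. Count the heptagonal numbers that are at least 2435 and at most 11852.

38

The n-th heptagonal number is n(5n−3)/2.
Smallest index with value ≥ 2435: n = 32 (giving 2512).
Largest index with value ≤ 11852: n = 69 (giving 11799).
Indices 32 through 69: 38 terms.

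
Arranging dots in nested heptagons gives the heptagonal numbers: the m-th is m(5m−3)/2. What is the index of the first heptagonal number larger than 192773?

278

Solve n(5n−3)/2 > 192773 for integer n.
The largest n with value ≤ 192773 is 277 (since 191407 ≤ 192773 < 192793), so the first above is n = 278, value 192793.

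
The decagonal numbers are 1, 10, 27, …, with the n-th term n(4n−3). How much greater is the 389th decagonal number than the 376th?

389·(4·389 − 3) = 604117 and 376·(4·376 − 3) = 564376.
Difference: 604117 − 564376 = 39741.

39741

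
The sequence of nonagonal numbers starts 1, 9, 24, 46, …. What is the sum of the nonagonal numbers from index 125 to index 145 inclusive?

1335145

Σ i(7i−5)/2 = (7Σi² − 5Σi) / 2 over i = 125..145.
Σi = 10585 − 7750 = 2835 and Σi² = 1026745 − 643250 = 383495.
(7·383495 − 5·2835) / 2 = 2670290/2 = 1335145.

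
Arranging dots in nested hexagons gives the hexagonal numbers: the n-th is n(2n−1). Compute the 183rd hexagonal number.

183·(2·183 − 1) = 183·365 = 66795.

66795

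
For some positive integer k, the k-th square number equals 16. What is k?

We need n² = 16, so n = √16 = 4.

4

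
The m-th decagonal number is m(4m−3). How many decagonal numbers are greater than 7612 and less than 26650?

37

The n-th decagonal number is n(4n−3).
Smallest index with value > 7612: n = 45 (giving 7965).
Largest index with value < 26650: n = 81 (giving 26001).
Indices 45 through 81: 37 terms.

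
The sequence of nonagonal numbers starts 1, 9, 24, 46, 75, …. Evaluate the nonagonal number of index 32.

The 32nd nonagonal number is n(7n−5)/2 with n = 32.
32·(7·32 − 5)/2 = 32·219/2 = 3504.

3504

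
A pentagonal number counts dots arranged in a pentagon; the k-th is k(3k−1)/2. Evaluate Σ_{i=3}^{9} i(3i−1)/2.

Σ i(3i−1)/2 = (3Σi² − Σi) / 2 over i = 3..9.
Σi = 45 − 3 = 42 and Σi² = 285 − 5 = 280.
(3·280 − 1·42) / 2 = 798/2 = 399.

399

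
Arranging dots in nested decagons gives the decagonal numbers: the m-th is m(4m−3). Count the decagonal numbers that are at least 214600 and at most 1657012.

The n-th decagonal number is n(4n−3).
Smallest index with value ≥ 214600: n = 232 (giving 214600).
Largest index with value ≤ 1657012: n = 644 (giving 1657012).
Indices 232 through 644: 413 terms.

413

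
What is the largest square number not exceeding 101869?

Solve n² ≤ 101869 for integer n.
n = 319 gives 101761 ≤ 101869, while n = 320 gives 102400 > 101869; so the answer is 101761.

101761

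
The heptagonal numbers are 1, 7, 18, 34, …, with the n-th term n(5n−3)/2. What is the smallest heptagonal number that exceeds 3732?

3744

Solve n(5n−3)/2 > 3732 for integer n.
The largest n with value ≤ 3732 is 38 (since 3553 ≤ 3732 < 3744), so the first above is n = 39, value 3744.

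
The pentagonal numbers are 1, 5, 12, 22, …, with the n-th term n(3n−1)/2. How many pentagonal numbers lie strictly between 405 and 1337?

14

The n-th pentagonal number is n(3n−1)/2.
Smallest index with value > 405: n = 17 (giving 425).
Largest index with value < 1337: n = 30 (giving 1335).
Indices 17 through 30: 14 terms.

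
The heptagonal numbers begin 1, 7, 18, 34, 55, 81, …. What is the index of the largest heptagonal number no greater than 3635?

38

Solve n(5n−3)/2 ≤ 3635 for integer n.
n = 38 gives 3553 ≤ 3635, while n = 39 gives 3744 > 3635; so the answer is index 38.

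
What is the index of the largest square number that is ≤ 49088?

221

Solve n² ≤ 49088 for integer n.
n = 221 gives 48841 ≤ 49088, while n = 222 gives 49284 > 49088; so the answer is index 221.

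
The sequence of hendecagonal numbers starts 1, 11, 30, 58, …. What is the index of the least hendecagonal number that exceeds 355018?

Solve n(9n−7)/2 > 355018 for integer n.
The largest n with value ≤ 355018 is 281 (since 354341 ≤ 355018 < 356871), so the first above is n = 282, value 356871.

282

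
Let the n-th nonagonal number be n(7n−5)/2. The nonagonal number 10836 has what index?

Set n(7n−5)/2 = 10836, giving 7n² − 5n − 21672 = 0.
So n = (5 + 779) / 14 = 784/14 = 56.

56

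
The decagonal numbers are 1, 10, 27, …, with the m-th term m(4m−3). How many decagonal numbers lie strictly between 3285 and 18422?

The n-th decagonal number is n(4n−3).
Smallest index with value > 3285: n = 30 (giving 3510).
Largest index with value < 18422: n = 68 (giving 18292).
Indices 30 through 68: 39 terms.

39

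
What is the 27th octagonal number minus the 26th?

157

Consecutive octagonal numbers differ by 6n − 5: here 6·27 − 5 = 157.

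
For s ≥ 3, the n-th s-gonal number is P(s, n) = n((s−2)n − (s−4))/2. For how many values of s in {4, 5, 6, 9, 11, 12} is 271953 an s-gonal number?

1

s = 4: P(4, 521) = 271441 and P(4, 522) = 272484; 271953 is not s-gonal.
s = 5: P(5, 425) = 270725 and P(5, 426) = 272001; 271953 is not s-gonal.
s = 6: P(6, 369) = 271953. ✓
s = 9: P(9, 279) = 271746 and P(9, 280) = 273700; 271953 is not s-gonal.
s = 11: P(11, 246) = 271461 and P(11, 247) = 273676; 271953 is not s-gonal.
s = 12: P(12, 233) = 270513 and P(12, 234) = 272844; 271953 is not s-gonal.
Hits: s ∈ {6} → 1.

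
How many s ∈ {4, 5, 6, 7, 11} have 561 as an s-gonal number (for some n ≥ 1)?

1

s = 4: P(4, 23) = 529 and P(4, 24) = 576; 561 is not s-gonal.
s = 5: P(5, 19) = 532 and P(5, 20) = 590; 561 is not s-gonal.
s = 6: P(6, 17) = 561. ✓
s = 7: P(7, 15) = 540 and P(7, 16) = 616; 561 is not s-gonal.
s = 11: P(11, 11) = 506 and P(11, 12) = 606; 561 is not s-gonal.
Hits: s ∈ {6} → 1.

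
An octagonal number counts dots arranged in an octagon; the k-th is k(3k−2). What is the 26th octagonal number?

1976

The 26th octagonal number is n(3n−2) with n = 26.
26·(3·26 − 2) = 26·76 = 1976.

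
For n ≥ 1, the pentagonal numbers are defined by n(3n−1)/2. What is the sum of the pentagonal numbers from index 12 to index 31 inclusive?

Σ i(3i−1)/2 = (3Σi² − Σi) / 2 over i = 12..31.
Σi = 496 − 66 = 430 and Σi² = 10416 − 506 = 9910.
(3·9910 − 1·430) / 2 = 29300/2 = 14650.

14650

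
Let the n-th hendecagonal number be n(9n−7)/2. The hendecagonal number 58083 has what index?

114

Set n(9n−7)/2 = 58083, giving 9n² − 7n − 116166 = 0.
So n = (7 + 2045) / 18 = 2052/18 = 114.
Check: 114·(9·114 − 7)/2 = 58083. ✓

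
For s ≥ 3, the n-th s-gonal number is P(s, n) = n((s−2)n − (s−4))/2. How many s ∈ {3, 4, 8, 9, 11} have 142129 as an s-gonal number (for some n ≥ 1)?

1

s = 3: P(3, 532) = 141778 and P(3, 533) = 142311; 142129 is not s-gonal.
s = 4: P(4, 377) = 142129. ✓
s = 8: P(8, 217) = 140833 and P(8, 218) = 142136; 142129 is not s-gonal.
s = 9: P(9, 201) = 140901 and P(9, 202) = 142309; 142129 is not s-gonal.
s = 11: P(11, 178) = 141955 and P(11, 179) = 143558; 142129 is not s-gonal.
Hits: s ∈ {4} → 1.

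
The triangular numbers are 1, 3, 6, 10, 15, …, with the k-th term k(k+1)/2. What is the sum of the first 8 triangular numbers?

Σ i(i+1)/2 = (Σi² + Σi) / 2 over i = 1..8.
Σi = 36 and Σi² = 204.
(1·204 + 1·36) / 2 = 240/2 = 120.

120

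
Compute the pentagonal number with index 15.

15·(3·15 − 1)/2 = 15·44/2 = 15·22 = 330.

330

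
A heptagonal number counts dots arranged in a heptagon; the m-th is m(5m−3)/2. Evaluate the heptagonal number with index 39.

3744

The 39th heptagonal number is n(5n−3)/2 with n = 39.
39·(5·39 − 3)/2 = 39·192/2 = 39·96 = 3744.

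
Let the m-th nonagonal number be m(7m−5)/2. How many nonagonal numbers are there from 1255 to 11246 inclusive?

38

The n-th nonagonal number is n(7n−5)/2.
Smallest index with value ≥ 1255: n = 20 (giving 1350).
Largest index with value ≤ 11246: n = 57 (giving 11229).
Indices 20 through 57: 38 terms.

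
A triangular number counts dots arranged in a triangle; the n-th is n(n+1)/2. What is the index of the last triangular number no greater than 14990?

172

Solve n(n+1)/2 ≤ 14990 for integer n.
n = 172 gives 14878 ≤ 14990, while n = 173 gives 15051 > 14990; so the answer is index 172.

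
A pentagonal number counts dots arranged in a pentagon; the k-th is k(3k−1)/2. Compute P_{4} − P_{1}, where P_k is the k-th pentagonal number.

4·(3·4 − 1)/2 = 22 and 1·(3·1 − 1)/2 = 1.
Difference: 22 − 1 = 21.

21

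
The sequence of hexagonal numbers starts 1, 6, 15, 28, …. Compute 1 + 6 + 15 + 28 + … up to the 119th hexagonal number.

Σ i(2i−1) = 2Σi² − Σi over i = 1..119.
Σi = 7140 and Σi² = 568820.
2·568820 − 1·7140 = 1130500.

1130500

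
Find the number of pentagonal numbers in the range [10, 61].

The n-th pentagonal number is n(3n−1)/2.
Smallest index with value ≥ 10: n = 3 (giving 12).
Largest index with value ≤ 61: n = 6 (giving 51).
Indices 3 through 6: 4 terms.

4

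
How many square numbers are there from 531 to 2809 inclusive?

The n-th square number is n².
Smallest index with value ≥ 531: n = 24 (giving 576).
Largest index with value ≤ 2809: n = 53 (giving 2809).
Indices 24 through 53: 30 terms.

30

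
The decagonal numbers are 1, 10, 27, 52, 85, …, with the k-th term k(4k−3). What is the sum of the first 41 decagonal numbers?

Σ i(4i−3) = 4Σi² − 3Σi over i = 1..41.
Σi = 861 and Σi² = 23821.
4·23821 − 3·861 = 92701.

92701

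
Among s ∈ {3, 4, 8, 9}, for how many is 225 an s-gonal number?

s = 3: P(3, 20) = 210 and P(3, 21) = 231; 225 is not s-gonal.
s = 4: P(4, 15) = 225. ✓
s = 8: P(8, 9) = 225. ✓
s = 9: P(9, 8) = 204 and P(9, 9) = 261; 225 is not s-gonal.
Hits: s ∈ {4, 8} → 2.

2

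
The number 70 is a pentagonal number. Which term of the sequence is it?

7

Set n(3n−1)/2 = 70, giving 3n² − n − 140 = 0.
The discriminant is 1 + 24·70 = 1681, and √1681 = 41.
So n = (1 + 41) / 6 = 42/6 = 7.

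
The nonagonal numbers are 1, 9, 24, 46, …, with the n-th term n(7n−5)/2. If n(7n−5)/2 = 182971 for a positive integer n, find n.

Set n(7n−5)/2 = 182971, giving 7n² − 5n − 365942 = 0.
So n = (5 + 3201) / 14 = 3206/14 = 229.

229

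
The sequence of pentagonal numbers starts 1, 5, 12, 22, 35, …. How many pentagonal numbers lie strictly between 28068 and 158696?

The n-th pentagonal number is n(3n−1)/2.
Smallest index with value > 28068: n = 137 (giving 28085).
Largest index with value < 158696: n = 325 (giving 158275).
Indices 137 through 325: 189 terms.

189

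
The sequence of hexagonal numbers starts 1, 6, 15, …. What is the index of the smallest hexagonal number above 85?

Solve n(2n−1) > 85 for integer n.
The largest n with value ≤ 85 is 6 (since 66 ≤ 85 < 91), so the first above is n = 7, value 91.

7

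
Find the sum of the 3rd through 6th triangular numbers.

Σ i(i+1)/2 = (Σi² + Σi) / 2 over i = 3..6.
Σi = 21 − 3 = 18 and Σi² = 91 − 5 = 86.
(1·86 + 1·18) / 2 = 104/2 = 52.

52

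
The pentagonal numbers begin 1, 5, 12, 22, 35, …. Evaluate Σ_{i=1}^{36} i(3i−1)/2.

23976

Σ i(3i−1)/2 = (3Σi² − Σi) / 2 over i = 1..36.
Σi = 666 and Σi² = 16206.
(3·16206 − 1·666) / 2 = 47952/2 = 23976.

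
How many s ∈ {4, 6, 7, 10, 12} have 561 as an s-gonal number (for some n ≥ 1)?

s = 4: P(4, 23) = 529 and P(4, 24) = 576; 561 is not s-gonal.
s = 6: P(6, 17) = 561. ✓
s = 7: P(7, 15) = 540 and P(7, 16) = 616; 561 is not s-gonal.
s = 10: P(10, 12) = 540 and P(10, 13) = 637; 561 is not s-gonal.
s = 12: P(12, 11) = 561. ✓
Hits: s ∈ {6, 12} → 2.

2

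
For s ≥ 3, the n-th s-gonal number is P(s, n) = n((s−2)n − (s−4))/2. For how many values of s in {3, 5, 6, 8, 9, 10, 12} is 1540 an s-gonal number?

3

s = 3: P(3, 55) = 1540. ✓
s = 5: P(5, 32) = 1520 and P(5, 33) = 1617; 1540 is not s-gonal.
s = 6: P(6, 28) = 1540. ✓
s = 8: P(8, 22) = 1408 and P(8, 23) = 1541; 1540 is not s-gonal.
s = 9: P(9, 21) = 1491 and P(9, 22) = 1639; 1540 is not s-gonal.
s = 10: P(10, 20) = 1540. ✓
s = 12: P(12, 17) = 1377 and P(12, 18) = 1548; 1540 is not s-gonal.
Hits: s ∈ {3, 6, 10} → 3.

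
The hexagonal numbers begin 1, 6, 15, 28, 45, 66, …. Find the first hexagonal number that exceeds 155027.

155403

Solve n(2n−1) > 155027 for integer n.
The largest n with value ≤ 155027 is 278 (since 154290 ≤ 155027 < 155403), so the first above is n = 279, value 155403.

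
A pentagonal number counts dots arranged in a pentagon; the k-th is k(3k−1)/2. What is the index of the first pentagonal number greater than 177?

12

Solve n(3n−1)/2 > 177 for integer n.
The largest n with value ≤ 177 is 11 (since 176 ≤ 177 < 210), so the first above is n = 12, value 210.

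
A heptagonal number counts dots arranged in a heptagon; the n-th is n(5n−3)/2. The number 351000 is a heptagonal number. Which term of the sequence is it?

375

Set n(5n−3)/2 = 351000, giving 5n² − 3n − 702000 = 0.
The discriminant is 9 + 40·351000 = 14040009, and √14040009 = 3747.
So n = (3 + 3747) / 10 = 3750/10 = 375.
Check: 375·(5·375 − 3)/2 = 351000. ✓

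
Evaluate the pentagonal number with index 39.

The 39th pentagonal number is n(3n−1)/2 with n = 39.
39·(3·39 − 1)/2 = 39·116/2 = 39·58 = 2262.

2262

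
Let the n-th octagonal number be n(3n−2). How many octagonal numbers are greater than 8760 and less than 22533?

The n-th octagonal number is n(3n−2).
Smallest index with value > 8760: n = 55 (giving 8965).
Largest index with value < 22533: n = 86 (giving 22016).
Indices 55 through 86: 32 terms.

32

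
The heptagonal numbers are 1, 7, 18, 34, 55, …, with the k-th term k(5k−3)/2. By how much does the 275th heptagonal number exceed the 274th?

Consecutive heptagonal numbers differ by 5n − 4: here 5·275 − 4 = 1371.

1371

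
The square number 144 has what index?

We need n² = 144, so n = √144 = 12.
Check: 12² = 144. ✓

12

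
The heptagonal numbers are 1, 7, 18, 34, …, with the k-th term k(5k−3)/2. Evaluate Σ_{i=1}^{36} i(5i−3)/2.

Σ i(5i−3)/2 = (5Σi² − 3Σi) / 2 over i = 1..36.
Σi = 666 and Σi² = 16206.
(5·16206 − 3·666) / 2 = 79032/2 = 39516.

39516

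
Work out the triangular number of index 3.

6

The 3rd triangular number is n(n+1)/2 with n = 3.
3·4/2 = 12/2 = 6.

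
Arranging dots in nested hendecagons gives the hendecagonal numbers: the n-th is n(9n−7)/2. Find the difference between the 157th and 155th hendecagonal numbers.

157·(9·157 − 7)/2 = 110371 and 155·(9·155 − 7)/2 = 107570.
Difference: 110371 − 107570 = 2801.

2801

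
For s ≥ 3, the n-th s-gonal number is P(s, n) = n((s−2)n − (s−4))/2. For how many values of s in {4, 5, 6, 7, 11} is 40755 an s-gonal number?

s = 4: P(4, 201) = 40401 and P(4, 202) = 40804; 40755 is not s-gonal.
s = 5: P(5, 165) = 40755. ✓
s = 6: P(6, 143) = 40755. ✓
s = 7: P(7, 127) = 40132 and P(7, 128) = 40768; 40755 is not s-gonal.
s = 11: P(11, 95) = 40280 and P(11, 96) = 41136; 40755 is not s-gonal.
Hits: s ∈ {5, 6} → 2.

2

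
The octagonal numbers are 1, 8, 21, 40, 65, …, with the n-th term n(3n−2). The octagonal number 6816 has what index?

48

Set n(3n−2) = 6816, giving 3n² − 2n − 6816 = 0.
The discriminant is 4 + 12·6816 = 81796, and √81796 = 286.
So n = (2 + 286) / 6 = 288/6 = 48.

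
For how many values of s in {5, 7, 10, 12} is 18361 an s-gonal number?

2

s = 5: P(5, 110) = 18095 and P(5, 111) = 18426; 18361 is not s-gonal.
s = 7: P(7, 86) = 18361. ✓
s = 10: P(10, 68) = 18292 and P(10, 69) = 18837; 18361 is not s-gonal.
s = 12: P(12, 61) = 18361. ✓
Hits: s ∈ {7, 12} → 2.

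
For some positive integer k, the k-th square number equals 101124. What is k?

We need n² = 101124, so n = √101124 = 318.

318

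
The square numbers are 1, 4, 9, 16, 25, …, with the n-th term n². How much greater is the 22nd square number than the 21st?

43

n² − (n−1)² = 2n − 1, so 22² − 21² = 2·22 − 1 = 43.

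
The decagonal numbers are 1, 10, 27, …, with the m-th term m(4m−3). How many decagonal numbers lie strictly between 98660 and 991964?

341

The n-th decagonal number is n(4n−3).
Smallest index with value > 98660: n = 158 (giving 99382).
Largest index with value < 991964: n = 498 (giving 990522).
Indices 158 through 498: 341 terms.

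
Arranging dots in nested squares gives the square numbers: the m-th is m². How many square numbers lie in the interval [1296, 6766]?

47

The n-th square number is n².
Smallest index with value ≥ 1296: n = 36 (giving 1296).
Largest index with value ≤ 6766: n = 82 (giving 6724).
Indices 36 through 82: 47 terms.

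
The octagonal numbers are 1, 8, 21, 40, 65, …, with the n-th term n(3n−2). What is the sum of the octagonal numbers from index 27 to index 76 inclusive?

Σ i(3i−2) = 3Σi² − 2Σi over i = 27..76.
Σi = 2926 − 351 = 2575 and Σi² = 149226 − 6201 = 143025.
3·143025 − 2·2575 = 423925.

423925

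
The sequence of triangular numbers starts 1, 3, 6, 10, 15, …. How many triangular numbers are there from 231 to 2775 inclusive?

The n-th triangular number is n(n+1)/2.
Smallest index with value ≥ 231: n = 21 (giving 231).
Largest index with value ≤ 2775: n = 74 (giving 2775).
Indices 21 through 74: 54 terms.

54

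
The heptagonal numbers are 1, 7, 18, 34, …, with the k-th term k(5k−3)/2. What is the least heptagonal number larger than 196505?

196981

Solve n(5n−3)/2 > 196505 for integer n.
The largest n with value ≤ 196505 is 280 (since 195580 ≤ 196505 < 196981), so the first above is n = 281, value 196981.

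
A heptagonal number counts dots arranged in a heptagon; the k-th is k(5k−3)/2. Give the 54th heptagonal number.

The 54th heptagonal number is n(5n−3)/2 with n = 54.
54·(5·54 − 3)/2 = 54·267/2 = 7209.

7209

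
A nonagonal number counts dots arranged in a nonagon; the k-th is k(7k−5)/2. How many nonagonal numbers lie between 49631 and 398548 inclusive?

The n-th nonagonal number is n(7n−5)/2.
Smallest index with value ≥ 49631: n = 120 (giving 50100).
Largest index with value ≤ 398548: n = 337 (giving 396649).
Indices 120 through 337: 218 terms.

218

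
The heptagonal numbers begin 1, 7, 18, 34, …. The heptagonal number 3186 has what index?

Set n(5n−3)/2 = 3186, giving 5n² − 3n − 6372 = 0.
So n = (3 + 357) / 10 = 360/10 = 36.

36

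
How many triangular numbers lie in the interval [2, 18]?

4

The n-th triangular number is n(n+1)/2.
Smallest index with value ≥ 2: n = 2 (giving 3).
Largest index with value ≤ 18: n = 5 (giving 15).
Indices 2 through 5: 4 terms.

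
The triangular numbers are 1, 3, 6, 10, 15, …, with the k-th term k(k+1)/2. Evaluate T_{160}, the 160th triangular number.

12880

The 160th triangular number is n(n+1)/2 with n = 160.
160·161/2 = 25760/2 = 12880.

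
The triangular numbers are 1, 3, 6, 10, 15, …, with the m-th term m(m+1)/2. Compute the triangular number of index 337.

337·338/2 = 113906/2 = 56953.

56953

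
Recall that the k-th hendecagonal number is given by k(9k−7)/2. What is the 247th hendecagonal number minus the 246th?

Consecutive hendecagonal numbers differ by 9n − 8: here 9·247 − 8 = 2215.

2215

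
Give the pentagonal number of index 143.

30602

The 143rd pentagonal number is n(3n−1)/2 with n = 143.
143·(3·143 − 1)/2 = 143·428/2 = 143·214 = 30602.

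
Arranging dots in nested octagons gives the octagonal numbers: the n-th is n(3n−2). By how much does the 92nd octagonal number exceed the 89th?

92·(3·92 − 2) = 25208 and 89·(3·89 − 2) = 23585.
Difference: 25208 − 23585 = 1623.

1623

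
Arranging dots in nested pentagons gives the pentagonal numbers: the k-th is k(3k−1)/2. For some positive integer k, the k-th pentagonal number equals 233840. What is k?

Set n(3n−1)/2 = 233840, giving 3n² − n − 467680 = 0.
The discriminant is 1 + 24·233840 = 5612161, and √5612161 = 2369.
So n = (1 + 2369) / 6 = 2370/6 = 395.
Check: 395·(3·395 − 1)/2 = 233840. ✓

395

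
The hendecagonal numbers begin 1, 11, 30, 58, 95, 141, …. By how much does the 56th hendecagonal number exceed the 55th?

496

Consecutive hendecagonal numbers differ by 9n − 8: here 9·56 − 8 = 496.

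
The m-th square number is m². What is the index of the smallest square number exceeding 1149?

34

Solve n² > 1149 for integer n.
The largest n with value ≤ 1149 is 33 (since 1089 ≤ 1149 < 1156), so the first above is n = 34, value 1156.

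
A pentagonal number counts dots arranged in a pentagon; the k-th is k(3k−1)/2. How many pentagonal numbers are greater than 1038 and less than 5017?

31

The n-th pentagonal number is n(3n−1)/2.
Smallest index with value > 1038: n = 27 (giving 1080).
Largest index with value < 5017: n = 57 (giving 4845).
Indices 27 through 57: 31 terms.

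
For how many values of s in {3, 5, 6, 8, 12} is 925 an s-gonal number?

s = 3: P(3, 42) = 903 and P(3, 43) = 946; 925 is not s-gonal.
s = 5: P(5, 25) = 925. ✓
s = 6: P(6, 21) = 861 and P(6, 22) = 946; 925 is not s-gonal.
s = 8: P(8, 17) = 833 and P(8, 18) = 936; 925 is not s-gonal.
s = 12: P(12, 14) = 924 and P(12, 15) = 1065; 925 is not s-gonal.
Hits: s ∈ {5} → 1.

1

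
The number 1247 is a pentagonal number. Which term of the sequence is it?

Set n(3n−1)/2 = 1247, giving 3n² − n − 2494 = 0.
The discriminant is 1 + 24·1247 = 29929, and √29929 = 173.
So n = (1 + 173) / 6 = 174/6 = 29.

29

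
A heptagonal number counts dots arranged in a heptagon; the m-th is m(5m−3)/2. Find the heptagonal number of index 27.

The 27th heptagonal number is n(5n−3)/2 with n = 27.
27·(5·27 − 3)/2 = 27·132/2 = 27·66 = 1782.

1782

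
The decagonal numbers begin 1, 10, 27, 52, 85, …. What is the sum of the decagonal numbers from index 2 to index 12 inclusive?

Σ i(4i−3) = 4Σi² − 3Σi over i = 2..12.
Σi = 78 − 1 = 77 and Σi² = 650 − 1 = 649.
4·649 − 3·77 = 2365.

2365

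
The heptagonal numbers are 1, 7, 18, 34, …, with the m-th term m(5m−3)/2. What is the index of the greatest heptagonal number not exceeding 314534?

355

Solve n(5n−3)/2 ≤ 314534 for integer n.
n = 355 gives 314530 ≤ 314534, while n = 356 gives 316306 > 314534; so the answer is index 355.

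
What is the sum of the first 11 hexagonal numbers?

946

Σ i(2i−1) = 2Σi² − Σi over i = 1..11.
Σi = 66 and Σi² = 506.
2·506 − 1·66 = 946.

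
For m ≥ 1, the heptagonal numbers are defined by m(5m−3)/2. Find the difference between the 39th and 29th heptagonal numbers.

1685

39·(5·39 − 3)/2 = 3744 and 29·(5·29 − 3)/2 = 2059.
Difference: 3744 − 2059 = 1685.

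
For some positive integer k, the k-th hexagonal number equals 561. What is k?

Set n(2n−1) = 561, giving 2n² − n − 561 = 0.
The discriminant is 1 + 8·561 = 4489, and √4489 = 67.
So n = (1 + 67) / 4 = 68/4 = 17.

17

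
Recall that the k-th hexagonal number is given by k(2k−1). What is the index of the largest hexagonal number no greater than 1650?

Solve n(2n−1) ≤ 1650 for integer n.
n = 28 gives 1540 ≤ 1650, while n = 29 gives 1653 > 1650; so the answer is index 28.

28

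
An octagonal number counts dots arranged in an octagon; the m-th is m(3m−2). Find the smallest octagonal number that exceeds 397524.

398945

Solve n(3n−2) > 397524 for integer n.
The largest n with value ≤ 397524 is 364 (since 396760 ≤ 397524 < 398945), so the first above is n = 365, value 398945.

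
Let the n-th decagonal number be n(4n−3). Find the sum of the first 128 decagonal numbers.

Σ i(4i−3) = 4Σi² − 3Σi over i = 1..128.
Σi = 8256 and Σi² = 707264.
4·707264 − 3·8256 = 2804288.

2804288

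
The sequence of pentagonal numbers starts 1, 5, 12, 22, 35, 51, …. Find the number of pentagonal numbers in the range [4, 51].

The n-th pentagonal number is n(3n−1)/2.
Smallest index with value ≥ 4: n = 2 (giving 5).
Largest index with value ≤ 51: n = 6 (giving 51).
Indices 2 through 6: 5 terms.

5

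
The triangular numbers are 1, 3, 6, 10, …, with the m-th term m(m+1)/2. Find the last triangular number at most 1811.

1770

Solve n(n+1)/2 ≤ 1811 for integer n.
n = 59 gives 1770 ≤ 1811, while n = 60 gives 1830 > 1811; so the answer is 1770.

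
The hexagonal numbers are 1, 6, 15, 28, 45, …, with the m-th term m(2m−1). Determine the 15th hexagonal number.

435

The 15th hexagonal number is n(2n−1) with n = 15.
15·(2·15 − 1) = 15·29 = 435.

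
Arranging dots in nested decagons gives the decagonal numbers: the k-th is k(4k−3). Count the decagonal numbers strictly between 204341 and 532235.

The n-th decagonal number is n(4n−3).
Smallest index with value > 204341: n = 227 (giving 205435).
Largest index with value < 532235: n = 365 (giving 531805).
Indices 227 through 365: 139 terms.

139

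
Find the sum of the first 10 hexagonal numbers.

715

Σ i(2i−1) = 2Σi² − Σi over i = 1..10.
Σi = 55 and Σi² = 385.
2·385 − 1·55 = 715.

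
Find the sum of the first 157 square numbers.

Σ_{i=1}^{157} i² = 157·158·315/6 = 1302315.

1302315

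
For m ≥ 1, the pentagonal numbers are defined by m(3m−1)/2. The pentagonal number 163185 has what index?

Set n(3n−1)/2 = 163185, giving 3n² − n − 326370 = 0.
The discriminant is 1 + 24·163185 = 3916441, and √3916441 = 1979.
So n = (1 + 1979) / 6 = 1980/6 = 330.

330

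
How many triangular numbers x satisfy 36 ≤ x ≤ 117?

7

The n-th triangular number is n(n+1)/2.
Smallest index with value ≥ 36: n = 8 (giving 36).
Largest index with value ≤ 117: n = 14 (giving 105).
Indices 8 through 14: 7 terms.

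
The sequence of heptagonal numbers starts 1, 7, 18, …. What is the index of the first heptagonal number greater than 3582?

39

Solve n(5n−3)/2 > 3582 for integer n.
The largest n with value ≤ 3582 is 38 (since 3553 ≤ 3582 < 3744), so the first above is n = 39, value 3744.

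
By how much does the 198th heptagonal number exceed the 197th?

986

Consecutive heptagonal numbers differ by 5n − 4: here 5·198 − 4 = 986.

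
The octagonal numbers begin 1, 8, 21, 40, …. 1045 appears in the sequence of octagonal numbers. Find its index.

19

Set n(3n−2) = 1045, giving 3n² − 2n − 1045 = 0.
So n = (2 + 112) / 6 = 114/6 = 19.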